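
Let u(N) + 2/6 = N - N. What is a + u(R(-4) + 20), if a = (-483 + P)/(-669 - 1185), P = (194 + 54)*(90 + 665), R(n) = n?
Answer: -187375/1854 ≈ -101.07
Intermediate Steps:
P = 187240 (P = 248*755 = 187240)
u(N) = -⅓ (u(N) = -⅓ + (N - N) = -⅓ + 0 = -⅓)
a = -186757/1854 (a = (-483 + 187240)/(-669 - 1185) = 186757/(-1854) = 186757*(-1/1854) = -186757/1854 ≈ -100.73)
a + u(R(-4) + 20) = -186757/1854 - ⅓ = -187375/1854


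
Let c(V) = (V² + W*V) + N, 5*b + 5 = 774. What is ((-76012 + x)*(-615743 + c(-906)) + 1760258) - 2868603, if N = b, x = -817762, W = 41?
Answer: -751226163821/5 ≈ -1.5025e+11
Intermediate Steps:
b = 769/5 (b = -1 + (⅕)*774 = -1 + 774/5 = 769/5 ≈ 153.80)
N = 769/5 ≈ 153.80
c(V) = 769/5 + V² + 41*V (c(V) = (V² + 41*V) + 769/5 = 769/5 + V² + 41*V)
((-76012 + x)*(-615743 + c(-906)) + 1760258) - 2868603 = ((-76012 - 817762)*(-615743 + (769/5 + (-906)² + 41*(-906))) + 1760258) - 2868603 = (-893774*(-615743 + (769/5 + 820836 - 37146)) + 1760258) - 2868603 = (-893774*(-615743 + 3919219/5) + 1760258) - 2868603 = (-893774*840504/5 + 1760258) - 2868603 = (-751220622096/5 + 1760258) - 2868603 = -751211820806/5 - 2868603 = -751226163821/5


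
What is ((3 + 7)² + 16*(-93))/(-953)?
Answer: 1388/953 ≈ 1.4565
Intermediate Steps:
((3 + 7)² + 16*(-93))/(-953) = (10² - 1488)*(-1/953) = (100 - 1488)*(-1/953) = -1388*(-1/953) = 1388/953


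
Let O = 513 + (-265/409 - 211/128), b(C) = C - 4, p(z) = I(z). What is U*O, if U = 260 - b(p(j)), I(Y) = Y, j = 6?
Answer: 3448990053/26176 ≈ 1.3176e+5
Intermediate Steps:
p(z) = z
b(C) = -4 + C
U = 258 (U = 260 - (-4 + 6) = 260 - 1*2 = 260 - 2 = 258)
O = 26736357/52352 (O = 513 + (-265*1/409 - 211*1/128) = 513 + (-265/409 - 211/128) = 513 - 120219/52352 = 26736357/52352 ≈ 510.70)
U*O = 258*(26736357/52352) = 3448990053/26176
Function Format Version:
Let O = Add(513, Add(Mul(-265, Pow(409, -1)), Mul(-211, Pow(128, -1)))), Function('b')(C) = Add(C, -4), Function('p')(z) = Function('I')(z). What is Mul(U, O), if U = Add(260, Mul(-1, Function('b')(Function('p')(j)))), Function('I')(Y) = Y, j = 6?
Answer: Rational(3448990053, 26176) ≈ 1.3176e+5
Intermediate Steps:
Function('p')(z) = z
Function('b')(C) = Add(-4, C)
U = 258 (U = Add(260, Mul(-1, Add(-4, 6))) = Add(260, Mul(-1, 2)) = Add(260, -2) = 258)
O = Rational(26736357, 52352) (O = Add(513, Add(Mul(-265, Rational(1, 409)), Mul(-211, Rational(1, 128)))) = Add(513, Add(Rational(-265, 409), Rational(-211, 128))) = Add(513, Rational(-120219, 52352)) = Rational(26736357, 52352) ≈ 510.70)
Mul(U, O) = Mul(258, Rational(26736357, 52352)) = Rational(3448990053, 26176)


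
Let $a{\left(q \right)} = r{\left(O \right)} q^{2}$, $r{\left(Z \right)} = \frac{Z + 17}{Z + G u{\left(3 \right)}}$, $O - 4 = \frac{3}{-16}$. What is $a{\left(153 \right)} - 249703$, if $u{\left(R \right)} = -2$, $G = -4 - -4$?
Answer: $- \frac{7436686}{61} \approx -1.2191 \cdot 10^{5}$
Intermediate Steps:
$G = 0$ ($G = -4 + 4 = 0$)
$O = \frac{61}{16}$ ($O = 4 + \frac{3}{-16} = 4 + 3 \left(- \frac{1}{16}\right) = 4 - \frac{3}{16} = \frac{61}{16} \approx 3.8125$)
$r{\left(Z \right)} = \frac{17 + Z}{Z}$ ($r{\left(Z \right)} = \frac{Z + 17}{Z + 0 \left(-2\right)} = \frac{17 + Z}{Z + 0} = \frac{17 + Z}{Z}$)
$a{\left(q \right)} = \frac{333 q^{2}}{61}$ ($a{\left(q \right)} = \frac{17 + \frac{61}{16}}{\frac{61}{16}} q^{2} = \frac{16}{61} \cdot \frac{333}{16} q^{2} = \frac{333 q^{2}}{61}$)
$a{\left(153 \right)} - 249703 = \frac{333 \cdot 153^{2}}{61} - 249703 = \frac{333}{61} \cdot 23409 - 249703 = \frac{7795197}{61} - 249703 = - \frac{7436686}{61}$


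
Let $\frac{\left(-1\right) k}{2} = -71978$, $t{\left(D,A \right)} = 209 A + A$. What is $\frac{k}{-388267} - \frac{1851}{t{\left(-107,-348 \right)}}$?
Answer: $- \frac{3267207421}{9458184120} \approx -0.34544$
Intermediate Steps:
$t{\left(D,A \right)} = 210 A$
$k = 143956$ ($k = \left(-2\right) \left(-71978\right) = 143956$)
$\frac{k}{-388267} - \frac{1851}{t{\left(-107,-348 \right)}} = \frac{143956}{-388267} - \frac{1851}{210 \left(-348\right)} = 143956 \left(- \frac{1}{388267}\right) - \frac{1851}{-73080} = - \frac{143956}{388267} - - \frac{617}{24360} = - \frac{143956}{388267} + \frac{617}{24360} = - \frac{3267207421}{9458184120}$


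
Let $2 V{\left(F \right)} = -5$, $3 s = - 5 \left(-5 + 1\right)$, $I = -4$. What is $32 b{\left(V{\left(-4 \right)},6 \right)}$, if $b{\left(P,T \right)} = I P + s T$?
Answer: $1600$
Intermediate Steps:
$s = \frac{20}{3}$ ($s = \frac{\left(-5\right) \left(-5 + 1\right)}{3} = \frac{\left(-5\right) \left(-4\right)}{3} = \frac{1}{3} \cdot 20 = \frac{20}{3} \approx 6.6667$)
$V{\left(F \right)} = - \frac{5}{2}$ ($V{\left(F \right)} = \frac{1}{2} \left(-5\right) = - \frac{5}{2}$)
$b{\left(P,T \right)} = - 4 P + \frac{20 T}{3}$
$32 b{\left(V{\left(-4 \right)},6 \right)} = 32 \left(\left(-4\right) \left(- \frac{5}{2}\right) + \frac{20}{3} \cdot 6\right) = 32 \left(10 + 40\right) = 32 \cdot 50 = 1600$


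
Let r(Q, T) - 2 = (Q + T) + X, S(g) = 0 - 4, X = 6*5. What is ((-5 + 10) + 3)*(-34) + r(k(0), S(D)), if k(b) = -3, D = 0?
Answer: -247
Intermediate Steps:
X = 30
S(g) = -4
r(Q, T) = 32 + Q + T (r(Q, T) = 2 + ((Q + T) + 30) = 2 + (30 + Q + T) = 32 + Q + T)
((-5 + 10) + 3)*(-34) + r(k(0), S(D)) = ((-5 + 10) + 3)*(-34) + (32 - 3 - 4) = (5 + 3)*(-34) + 25 = 8*(-34) + 25 = -272 + 25 = -247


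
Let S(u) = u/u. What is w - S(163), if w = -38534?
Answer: -38535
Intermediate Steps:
S(u) = 1
w - S(163) = -38534 - 1*1 = -38534 - 1 = -38535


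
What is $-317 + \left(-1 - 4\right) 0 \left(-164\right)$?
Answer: $-317$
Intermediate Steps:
$-317 + \left(-1 - 4\right) 0 \left(-164\right) = -317 + \left(-5\right) 0 \left(-164\right) = -317 + 0 \left(-164\right) = -317 + 0 = -317$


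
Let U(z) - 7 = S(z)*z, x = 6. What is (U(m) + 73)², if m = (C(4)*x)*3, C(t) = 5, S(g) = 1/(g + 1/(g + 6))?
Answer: 489888006400/74666881 ≈ 6561.0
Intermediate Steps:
S(g) = 1/(g + 1/(6 + g))
m = 90 (m = (5*6)*3 = 30*3 = 90)
U(z) = 7 + z*(6 + z)/(1 + z² + 6*z) (U(z) = 7 + ((6 + z)/(1 + z² + 6*z))*z = 7 + z*(6 + z)/(1 + z² + 6*z))
(U(m) + 73)² = ((7 + 8*90² + 48*90)/(1 + 90² + 6*90) + 73)² = ((7 + 8*8100 + 4320)/(1 + 8100 + 540) + 73)² = ((7 + 64800 + 4320)/8641 + 73)² = ((1/8641)*69127 + 73)² = (69127/8641 + 73)² = (699920/8641)² = 489888006400/74666881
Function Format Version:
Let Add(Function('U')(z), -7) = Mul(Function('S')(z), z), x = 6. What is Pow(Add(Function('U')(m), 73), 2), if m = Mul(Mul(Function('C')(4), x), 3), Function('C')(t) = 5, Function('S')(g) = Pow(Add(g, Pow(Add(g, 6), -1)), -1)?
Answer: Rational(489888006400, 74666881) ≈ 6561.0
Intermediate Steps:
Function('S')(g) = Pow(Add(g, Pow(Add(6, g), -1)), -1)
m = 90 (m = Mul(Mul(5, 6), 3) = Mul(30, 3) = 90)
Function('U')(z) = Add(7, Mul(z, Pow(Add(1, Pow(z, 2), Mul(6, z)), -1), Add(6, z))) (Function('U')(z) = Add(7, Mul(Mul(Pow(Add(1, Pow(z, 2), Mul(6, z)), -1), Add(6, z)), z)) = Add(7, Mul(z, Pow(Add(1, Pow(z, 2), Mul(6, z)), -1), Add(6, z))))
Pow(Add(Function('U')(m), 73), 2) = Pow(Add(Mul(Pow(Add(1, Pow(90, 2), Mul(6, 90)), -1), Add(7, Mul(8, Pow(90, 2)), Mul(48, 90))), 73), 2) = Pow(Add(Mul(Pow(Add(1, 8100, 540), -1), Add(7, Mul(8, 8100), 4320)), 73), 2) = Pow(Add(Mul(Pow(8641, -1), Add(7, 64800, 4320)), 73), 2) = Pow(Add(Mul(Rational(1, 8641), 69127), 73), 2) = Pow(Add(Rational(69127, 8641), 73), 2) = Pow(Rational(699920, 8641), 2) = Rational(489888006400, 74666881)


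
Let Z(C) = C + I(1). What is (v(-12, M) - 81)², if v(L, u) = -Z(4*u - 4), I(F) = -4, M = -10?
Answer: 1089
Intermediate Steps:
Z(C) = -4 + C (Z(C) = C - 4 = -4 + C)
v(L, u) = 8 - 4*u (v(L, u) = -(-4 + (4*u - 4)) = -(-4 + (-4 + 4*u)) = -(-8 + 4*u) = 8 - 4*u)
(v(-12, M) - 81)² = ((8 - 4*(-10)) - 81)² = ((8 + 40) - 81)² = (48 - 81)² = (-33)² = 1089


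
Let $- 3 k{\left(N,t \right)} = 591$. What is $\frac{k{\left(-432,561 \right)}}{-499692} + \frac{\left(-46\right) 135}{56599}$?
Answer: $- \frac{3091937317}{28282067508} \approx -0.10933$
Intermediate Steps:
$k{\left(N,t \right)} = -197$ ($k{\left(N,t \right)} = \left(- \frac{1}{3}\right) 591 = -197$)
$\frac{k{\left(-432,561 \right)}}{-499692} + \frac{\left(-46\right) 135}{56599} = - \frac{197}{-499692} + \frac{\left(-46\right) 135}{56599} = \left(-197\right) \left(- \frac{1}{499692}\right) - \frac{6210}{56599} = \frac{197}{499692} - \frac{6210}{56599} = - \frac{3091937317}{28282067508}$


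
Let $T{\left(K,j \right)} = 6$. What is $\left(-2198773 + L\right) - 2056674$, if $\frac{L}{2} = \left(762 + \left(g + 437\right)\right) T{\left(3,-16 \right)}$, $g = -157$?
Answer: $-4242943$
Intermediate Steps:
$L = 12504$ ($L = 2 \left(762 + \left(-157 + 437\right)\right) 6 = 2 \left(762 + 280\right) 6 = 2 \cdot 1042 \cdot 6 = 2 \cdot 6252 = 12504$)
$\left(-2198773 + L\right) - 2056674 = \left(-2198773 + 12504\right) - 2056674 = -2186269 - 2056674 = -4242943$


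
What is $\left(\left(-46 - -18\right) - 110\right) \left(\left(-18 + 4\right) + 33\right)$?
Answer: $-2622$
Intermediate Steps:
$\left(\left(-46 - -18\right) - 110\right) \left(\left(-18 + 4\right) + 33\right) = \left(\left(-46 + 18\right) - 110\right) \left(-14 + 33\right) = \left(-28 - 110\right) 19 = \left(-138\right) 19 = -2622$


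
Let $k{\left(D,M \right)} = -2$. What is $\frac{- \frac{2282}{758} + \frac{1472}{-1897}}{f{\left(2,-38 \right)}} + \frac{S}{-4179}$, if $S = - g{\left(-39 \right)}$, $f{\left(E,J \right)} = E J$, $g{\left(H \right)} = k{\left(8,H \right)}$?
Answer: $\frac{229948591}{4660112748} \approx 0.049344$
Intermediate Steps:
$g{\left(H \right)} = -2$
$S = 2$ ($S = \left(-1\right) \left(-2\right) = 2$)
$\frac{- \frac{2282}{758} + \frac{1472}{-1897}}{f{\left(2,-38 \right)}} + \frac{S}{-4179} = \frac{- \frac{2282}{758} + \frac{1472}{-1897}}{2 \left(-38\right)} + \frac{2}{-4179} = \frac{\left(-2282\right) \frac{1}{758} + 1472 \left(- \frac{1}{1897}\right)}{-76} + 2 \left(- \frac{1}{4179}\right) = \left(- \frac{1141}{379} - \frac{1472}{1897}\right) \left(- \frac{1}{76}\right) - \frac{2}{4179} = \left(- \frac{2722365}{718963}\right) \left(- \frac{1}{76}\right) - \frac{2}{4179} = \frac{2722365}{54641188} - \frac{2}{4179} = \frac{229948591}{4660112748}$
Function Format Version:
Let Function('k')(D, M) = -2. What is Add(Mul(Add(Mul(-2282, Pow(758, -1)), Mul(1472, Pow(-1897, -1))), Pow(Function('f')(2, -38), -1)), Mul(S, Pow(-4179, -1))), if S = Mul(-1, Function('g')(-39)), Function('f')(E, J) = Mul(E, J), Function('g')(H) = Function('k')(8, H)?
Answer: Rational(229948591, 4660112748) ≈ 0.049344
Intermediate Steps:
Function('g')(H) = -2
S = 2 (S = Mul(-1, -2) = 2)
Add(Mul(Add(Mul(-2282, Pow(758, -1)), Mul(1472, Pow(-1897, -1))), Pow(Function('f')(2, -38), -1)), Mul(S, Pow(-4179, -1))) = Add(Mul(Add(Mul(-2282, Pow(758, -1)), Mul(1472, Pow(-1897, -1))), Pow(Mul(2, -38), -1)), Mul(2, Pow(-4179, -1))) = Add(Mul(Add(Mul(-2282, Rational(1, 758)), Mul(1472, Rational(-1, 1897))), Pow(-76, -1)), Mul(2, Rational(-1, 4179))) = Add(Mul(Add(Rational(-1141, 379), Rational(-1472, 1897)), Rational(-1, 76)), Rational(-2, 4179)) = Add(Mul(Rational(-2722365, 718963), Rational(-1, 76)), Rational(-2, 4179)) = Add(Rational(2722365, 54641188), Rational(-2, 4179)) = Rational(229948591, 4660112748)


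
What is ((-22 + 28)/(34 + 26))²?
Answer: 1/100 ≈ 0.010000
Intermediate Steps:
((-22 + 28)/(34 + 26))² = (6/60)² = (6*(1/60))² = (⅒)² = 1/100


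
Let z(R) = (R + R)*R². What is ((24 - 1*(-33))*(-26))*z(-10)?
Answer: 2964000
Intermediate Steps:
z(R) = 2*R³ (z(R) = (2*R)*R² = 2*R³)
((24 - 1*(-33))*(-26))*z(-10) = ((24 - 1*(-33))*(-26))*(2*(-10)³) = ((24 + 33)*(-26))*(2*(-1000)) = (57*(-26))*(-2000) = -1482*(-2000) = 2964000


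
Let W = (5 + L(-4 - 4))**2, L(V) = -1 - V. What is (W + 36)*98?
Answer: 17640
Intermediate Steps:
W = 144 (W = (5 + (-1 - (-4 - 4)))**2 = (5 + (-1 - 1*(-8)))**2 = (5 + (-1 + 8))**2 = (5 + 7)**2 = 12**2 = 144)
(W + 36)*98 = (144 + 36)*98 = 180*98 = 17640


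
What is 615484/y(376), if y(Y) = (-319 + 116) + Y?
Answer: 615484/173 ≈ 3557.7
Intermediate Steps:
y(Y) = -203 + Y
615484/y(376) = 615484/(-203 + 376) = 615484/173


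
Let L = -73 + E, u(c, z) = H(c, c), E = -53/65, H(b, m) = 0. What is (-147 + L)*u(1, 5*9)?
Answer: 0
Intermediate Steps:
E = -53/65 (E = -53*1/65 = -53/65 ≈ -0.81538)
u(c, z) = 0
L = -4798/65 (L = -73 - 53/65 = -4798/65 ≈ -73.815)
(-147 + L)*u(1, 5*9) = (-147 - 4798/65)*0 = -14353/65*0 = 0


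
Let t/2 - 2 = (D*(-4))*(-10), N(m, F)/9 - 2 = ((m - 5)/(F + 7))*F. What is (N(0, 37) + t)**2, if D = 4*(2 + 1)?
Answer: 1725820849/1936 ≈ 8.9144e+5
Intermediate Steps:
N(m, F) = 18 + 9*F*(-5 + m)/(7 + F) (N(m, F) = 18 + 9*(((m - 5)/(F + 7))*F) = 18 + 9*(((-5 + m)/(7 + F))*F) = 18 + 9*(F*(-5 + m)/(7 + F)) = 18 + 9*F*(-5 + m)/(7 + F))
D = 12 (D = 4*3 = 12)
t = 964 (t = 4 + 2*((12*(-4))*(-10)) = 4 + 2*(-48*(-10)) = 4 + 2*480 = 4 + 960 = 964)
(N(0, 37) + t)**2 = (9*(14 - 3*37 + 37*0)/(7 + 37) + 964)**2 = (9*(14 - 111 + 0)/44 + 964)**2 = (9*(1/44)*(-97) + 964)**2 = (-873/44 + 964)**2 = (41543/44)**2 = 1725820849/1936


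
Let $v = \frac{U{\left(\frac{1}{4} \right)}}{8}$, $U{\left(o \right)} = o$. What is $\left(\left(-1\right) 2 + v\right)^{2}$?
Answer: $\frac{3969}{1024} \approx 3.876$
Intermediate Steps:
$v = \frac{1}{32}$ ($v = \frac{1}{4 \cdot 8} = \frac{1}{4} \cdot \frac{1}{8} = \frac{1}{32} \approx 0.03125$)
$\left(\left(-1\right) 2 + v\right)^{2} = \left(\left(-1\right) 2 + \frac{1}{32}\right)^{2} = \left(-2 + \frac{1}{32}\right)^{2} = \left(- \frac{63}{32}\right)^{2} = \frac{3969}{1024}$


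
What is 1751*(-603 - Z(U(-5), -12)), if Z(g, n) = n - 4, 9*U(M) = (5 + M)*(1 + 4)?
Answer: -1027837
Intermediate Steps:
U(M) = 25/9 + 5*M/9 (U(M) = ((5 + M)*(1 + 4))/9 = ((5 + M)*5)/9 = (25 + 5*M)/9 = 25/9 + 5*M/9)
Z(g, n) = -4 + n
1751*(-603 - Z(U(-5), -12)) = 1751*(-603 - (-4 - 12)) = 1751*(-603 - 1*(-16)) = 1751*(-603 + 16) = 1751*(-587) = -1027837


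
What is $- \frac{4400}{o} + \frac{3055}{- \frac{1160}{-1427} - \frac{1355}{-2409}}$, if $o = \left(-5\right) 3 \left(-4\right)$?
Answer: $\frac{6093166519}{2836815} \approx 2147.9$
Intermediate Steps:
$o = 60$ ($o = \left(-15\right) \left(-4\right) = 60$)
$- \frac{4400}{o} + \frac{3055}{- \frac{1160}{-1427} - \frac{1355}{-2409}} = - \frac{4400}{60} + \frac{3055}{- \frac{1160}{-1427} - \frac{1355}{-2409}} = \left(-4400\right) \frac{1}{60} + \frac{3055}{\left(-1160\right) \left(- \frac{1}{1427}\right) - - \frac{1355}{2409}} = - \frac{220}{3} + \frac{3055}{\frac{1160}{1427} + \frac{1355}{2409}} = - \frac{220}{3} + \frac{3055}{\frac{4728025}{3437643}} = - \frac{220}{3} + 3055 \cdot \frac{3437643}{4728025} = - \frac{220}{3} + \frac{2100399873}{945605} = \frac{6093166519}{2836815}$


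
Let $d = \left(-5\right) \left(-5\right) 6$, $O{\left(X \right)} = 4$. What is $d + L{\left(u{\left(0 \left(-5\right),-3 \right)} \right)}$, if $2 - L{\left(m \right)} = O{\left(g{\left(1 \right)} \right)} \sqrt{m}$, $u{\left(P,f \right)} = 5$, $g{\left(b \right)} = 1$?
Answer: $152 - 4 \sqrt{5} \approx 143.06$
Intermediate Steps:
$d = 150$ ($d = 25 \cdot 6 = 150$)
$L{\left(m \right)} = 2 - 4 \sqrt{m}$
$d + L{\left(u{\left(0 \left(-5\right),-3 \right)} \right)} = 150 + \left(2 - 4 \sqrt{5}\right) = 152 - 4 \sqrt{5}$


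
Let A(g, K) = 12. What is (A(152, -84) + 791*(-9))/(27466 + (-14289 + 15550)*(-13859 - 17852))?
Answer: 2369/13320035 ≈ 0.00017785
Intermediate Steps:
(A(152, -84) + 791*(-9))/(27466 + (-14289 + 15550)*(-13859 - 17852)) = (12 + 791*(-9))/(27466 + (-14289 + 15550)*(-13859 - 17852)) = (12 - 7119)/(27466 + 1261*(-31711)) = -7107/(27466 - 39987571) = -7107/(-39960105) = -7107*(-1/39960105) = 2369/13320035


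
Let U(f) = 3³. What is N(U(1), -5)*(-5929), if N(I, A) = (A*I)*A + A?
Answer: -3972430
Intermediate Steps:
U(f) = 27
N(I, A) = A + I*A² (N(I, A) = I*A² + A = A + I*A²)
N(U(1), -5)*(-5929) = -5*(1 - 5*27)*(-5929) = -5*(1 - 135)*(-5929) = -5*(-134)*(-5929) = 670*(-5929) = -3972430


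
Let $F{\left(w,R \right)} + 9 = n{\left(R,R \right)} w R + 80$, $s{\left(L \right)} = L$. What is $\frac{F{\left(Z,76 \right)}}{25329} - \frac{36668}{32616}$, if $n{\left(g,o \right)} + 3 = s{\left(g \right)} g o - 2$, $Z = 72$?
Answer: $\frac{6528692826013}{68844222} \approx 94833.0$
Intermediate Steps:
$n{\left(g,o \right)} = -5 + o g^{2}$ ($n{\left(g,o \right)} = -3 + \left(g g o - 2\right) = -3 + \left(g^{2} o - 2\right) = -3 + \left(o g^{2} - 2\right) = -3 + \left(-2 + o g^{2}\right) = -5 + o g^{2}$)
$F{\left(w,R \right)} = 71 + R w \left(-5 + R^{3}\right)$ ($F{\left(w,R \right)} = -9 + \left(\left(-5 + R R^{2}\right) w R + 80\right) = -9 + \left(\left(-5 + R^{3}\right) w R + 80\right) = -9 + \left(w \left(-5 + R^{3}\right) R + 80\right) = -9 + \left(R w \left(-5 + R^{3}\right) + 80\right) = -9 + \left(80 + R w \left(-5 + R^{3}\right)\right) = 71 + R w \left(-5 + R^{3}\right)$)
$\frac{F{\left(Z,76 \right)}}{25329} - \frac{36668}{32616} = \frac{71 + 76 \cdot 72 \left(-5 + 76^{3}\right)}{25329} - \frac{36668}{32616} = \left(71 + 76 \cdot 72 \left(-5 + 438976\right)\right) \frac{1}{25329} - \frac{9167}{8154} = \left(71 + 76 \cdot 72 \cdot 438971\right) \frac{1}{25329} - \frac{9167}{8154} = \left(71 + 2402049312\right) \frac{1}{25329} - \frac{9167}{8154} = 2402049383 \cdot \frac{1}{25329} - \frac{9167}{8154} = \frac{2402049383}{25329} - \frac{9167}{8154} = \frac{6528692826013}{68844222}$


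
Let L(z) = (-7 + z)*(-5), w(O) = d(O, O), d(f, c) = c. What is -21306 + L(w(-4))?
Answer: -21251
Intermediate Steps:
w(O) = O
L(z) = 35 - 5*z
-21306 + L(w(-4)) = -21306 + (35 - 5*(-4)) = -21306 + (35 + 20) = -21306 + 55 = -21251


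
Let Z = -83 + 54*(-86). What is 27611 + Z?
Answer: 22884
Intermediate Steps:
Z = -4727 (Z = -83 - 4644 = -4727)
27611 + Z = 27611 - 4727 = 22884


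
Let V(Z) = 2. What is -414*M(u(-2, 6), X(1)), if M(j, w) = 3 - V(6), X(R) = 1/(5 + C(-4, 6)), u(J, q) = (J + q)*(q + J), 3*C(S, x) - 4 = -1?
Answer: -414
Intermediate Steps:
C(S, x) = 1 (C(S, x) = 4/3 + (1/3)*(-1) = 4/3 - 1/3 = 1)
u(J, q) = (J + q)**2 (u(J, q) = (J + q)*(J + q) = (J + q)**2)
X(R) = 1/6 (X(R) = 1/(5 + 1) = 1/6)
M(j, w) = 1 (M(j, w) = 3 - 1*2 = 3 - 2 = 1)
-414*M(u(-2, 6), X(1)) = -414*1 = -414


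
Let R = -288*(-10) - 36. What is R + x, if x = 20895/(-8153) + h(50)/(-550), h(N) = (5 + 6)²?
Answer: 1158222167/407650 ≈ 2841.2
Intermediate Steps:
h(N) = 121 (h(N) = 11² = 121)
R = 2844 (R = -96*(-30) - 36 = 2880 - 36 = 2844)
x = -1134433/407650 (x = 20895/(-8153) + 121/(-550) = 20895*(-1/8153) + 121*(-1/550) = -20895/8153 - 11/50 = -1134433/407650 ≈ -2.7829)
R + x = 2844 - 1134433/407650 = 1158222167/407650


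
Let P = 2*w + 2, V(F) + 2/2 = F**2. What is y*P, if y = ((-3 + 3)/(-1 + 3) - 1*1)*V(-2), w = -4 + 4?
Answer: -6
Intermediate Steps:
w = 0
V(F) = -1 + F**2
y = -3 (y = ((-3 + 3)/(-1 + 3) - 1*1)*(-1 + (-2)**2) = (0/2 - 1)*(-1 + 4) = (0*(1/2) - 1)*3 = (0 - 1)*3 = -1*3 = -3)
P = 2 (P = 2*0 + 2 = 0 + 2 = 2)
y*P = -3*2 = -6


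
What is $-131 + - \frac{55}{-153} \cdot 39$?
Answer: $- \frac{5966}{51} \approx -116.98$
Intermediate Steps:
$-131 + - \frac{55}{-153} \cdot 39 = -131 + \left(-55\right) \left(- \frac{1}{153}\right) 39 = -131 + \frac{55}{153} \cdot 39 = -131 + \frac{715}{51} = - \frac{5966}{51}$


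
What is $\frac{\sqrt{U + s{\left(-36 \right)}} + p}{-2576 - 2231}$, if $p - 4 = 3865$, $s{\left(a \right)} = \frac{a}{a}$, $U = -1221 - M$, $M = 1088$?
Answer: $- \frac{3869}{4807} - \frac{2 i \sqrt{577}}{4807} \approx -0.80487 - 0.0099941 i$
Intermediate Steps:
$U = -2309$ ($U = -1221 - 1088 = -2309$)
$s{\left(a \right)} = 1$
$p = 3869$ ($p = 4 + 3865 = 3869$)
$\frac{\sqrt{U + s{\left(-36 \right)}} + p}{-2576 - 2231} = \frac{\sqrt{-2309 + 1} + 3869}{-2576 - 2231} = \frac{\sqrt{-2308} + 3869}{-4807} = \left(2 i \sqrt{577} + 3869\right) \left(- \frac{1}{4807}\right) = \left(3869 + 2 i \sqrt{577}\right) \left(- \frac{1}{4807}\right) = - \frac{3869}{4807} - \frac{2 i \sqrt{577}}{4807}$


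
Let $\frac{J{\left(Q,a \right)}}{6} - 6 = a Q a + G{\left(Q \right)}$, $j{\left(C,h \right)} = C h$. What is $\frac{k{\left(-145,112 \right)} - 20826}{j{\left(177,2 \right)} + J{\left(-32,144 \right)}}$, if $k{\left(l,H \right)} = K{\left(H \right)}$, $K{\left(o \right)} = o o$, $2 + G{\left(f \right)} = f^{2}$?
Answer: $\frac{4141}{1987395} \approx 0.0020836$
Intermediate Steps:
$G{\left(f \right)} = -2 + f^{2}$
$K{\left(o \right)} = o^{2}$
$k{\left(l,H \right)} = H^{2}$
$J{\left(Q,a \right)} = 24 + 6 Q^{2} + 6 Q a^{2}$ ($J{\left(Q,a \right)} = 36 + 6 \left(a Q a + \left(-2 + Q^{2}\right)\right) = 36 + 6 \left(Q a a + \left(-2 + Q^{2}\right)\right) = 36 + 6 \left(Q a^{2} + \left(-2 + Q^{2}\right)\right) = 36 + 6 \left(-2 + Q^{2} + Q a^{2}\right) = 36 + \left(-12 + 6 Q^{2} + 6 Q a^{2}\right) = 24 + 6 Q^{2} + 6 Q a^{2}$)
$\frac{k{\left(-145,112 \right)} - 20826}{j{\left(177,2 \right)} + J{\left(-32,144 \right)}} = \frac{112^{2} - 20826}{177 \cdot 2 + \left(24 + 6 \left(-32\right)^{2} + 6 \left(-32\right) 144^{2}\right)} = \frac{12544 - 20826}{354 + \left(24 + 6 \cdot 1024 + 6 \left(-32\right) 20736\right)} = - \frac{8282}{354 + \left(24 + 6144 - 3981312\right)} = - \frac{8282}{354 - 3975144} = - \frac{8282}{-3974790} = \left(-8282\right) \left(- \frac{1}{3974790}\right) = \frac{4141}{1987395}$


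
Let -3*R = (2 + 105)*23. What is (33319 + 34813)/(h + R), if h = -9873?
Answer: -51099/8020 ≈ -6.3714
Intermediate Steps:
R = -2461/3 (R = -(2 + 105)*23/3 = -107*23/3 = -1/3*2461 = -2461/3 ≈ -820.33)
(33319 + 34813)/(h + R) = (33319 + 34813)/(-9873 - 2461/3) = 68132/(-32080/3) = 68132*(-3/32080) = -51099/8020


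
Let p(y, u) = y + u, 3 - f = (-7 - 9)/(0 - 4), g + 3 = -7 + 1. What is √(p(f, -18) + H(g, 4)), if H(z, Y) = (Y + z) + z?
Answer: I*√33 ≈ 5.7446*I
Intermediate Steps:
g = -9 (g = -3 + (-7 + 1) = -3 - 6 = -9)
f = -1 (f = 3 - (-7 - 9)/(0 - 4) = 3 - (-16)/(-4) = 3 - (-16)*(-1)/4 = 3 - 1*4 = 3 - 4 = -1)
p(y, u) = u + y
H(z, Y) = Y + 2*z
√(p(f, -18) + H(g, 4)) = √((-18 - 1) + (4 + 2*(-9))) = √(-19 + (4 - 18)) = √(-19 - 14) = √(-33) = I*√33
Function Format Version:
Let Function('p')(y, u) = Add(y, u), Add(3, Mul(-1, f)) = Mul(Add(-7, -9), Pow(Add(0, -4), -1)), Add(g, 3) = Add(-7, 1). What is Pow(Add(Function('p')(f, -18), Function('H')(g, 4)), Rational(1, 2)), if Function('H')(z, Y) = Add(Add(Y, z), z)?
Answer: Mul(I, Pow(33, Rational(1, 2))) ≈ Mul(5.7446, I)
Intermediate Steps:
g = -9 (g = Add(-3, Add(-7, 1)) = Add(-3, -6) = -9)
f = -1 (f = Add(3, Mul(-1, Mul(Add(-7, -9), Pow(Add(0, -4), -1)))) = Add(3, Mul(-1, Mul(-16, Pow(-4, -1)))) = Add(3, Mul(-1, Mul(-16, Rational(-1, 4)))) = Add(3, Mul(-1, 4)) = Add(3, -4) = -1)
Function('p')(y, u) = Add(u, y)
Function('H')(z, Y) = Add(Y, Mul(2, z))
Pow(Add(Function('p')(f, -18), Function('H')(g, 4)), Rational(1, 2)) = Pow(Add(Add(-18, -1), Add(4, Mul(2, -9))), Rational(1, 2)) = Pow(Add(-19, Add(4, -18)), Rational(1, 2)) = Pow(Add(-19, -14), Rational(1, 2)) = Pow(-33, Rational(1, 2)) = Mul(I, Pow(33, Rational(1, 2)))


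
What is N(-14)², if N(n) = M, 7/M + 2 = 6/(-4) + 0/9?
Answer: 4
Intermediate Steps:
M = -2 (M = 7/(-2 + (6/(-4) + 0/9)) = 7/(-2 + (6*(-¼) + 0*(⅑))) = 7/(-2 + (-3/2 + 0)) = 7/(-2 - 3/2) = 7/(-7/2) = 7*(-2/7) = -2)
N(n) = -2
N(-14)² = (-2)² = 4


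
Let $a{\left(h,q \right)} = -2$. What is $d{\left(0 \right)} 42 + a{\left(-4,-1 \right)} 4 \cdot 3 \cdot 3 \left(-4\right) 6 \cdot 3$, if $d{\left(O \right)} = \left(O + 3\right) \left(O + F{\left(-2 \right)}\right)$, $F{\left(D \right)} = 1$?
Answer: $5310$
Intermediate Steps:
$d{\left(O \right)} = \left(1 + O\right) \left(3 + O\right)$ ($d{\left(O \right)} = \left(O + 3\right) \left(O + 1\right) = \left(3 + O\right) \left(1 + O\right) = \left(1 + O\right) \left(3 + O\right)$)
$d{\left(0 \right)} 42 + a{\left(-4,-1 \right)} 4 \cdot 3 \cdot 3 \left(-4\right) 6 \cdot 3 = \left(3 + 0^{2} + 4 \cdot 0\right) 42 + - 2 \cdot 4 \cdot 3 \cdot 3 \left(-4\right) 6 \cdot 3 = \left(3 + 0 + 0\right) 42 + - 2 \cdot 12 \cdot 3 \left(-4\right) 18 = 3 \cdot 42 + - 2 \cdot 36 \left(-4\right) 18 = 126 + \left(-2\right) \left(-144\right) 18 = 126 + 288 \cdot 18 = 126 + 5184 = 5310$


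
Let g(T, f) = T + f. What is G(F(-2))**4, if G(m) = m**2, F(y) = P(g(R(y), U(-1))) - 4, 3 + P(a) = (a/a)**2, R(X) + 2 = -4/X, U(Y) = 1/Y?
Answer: 1679616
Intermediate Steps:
R(X) = -2 - 4/X
P(a) = -2 (P(a) = -3 + (a/a)**2 = -3 + 1**2 = -3 + 1 = -2)
F(y) = -6 (F(y) = -2 - 4 = -6)
G(F(-2))**4 = ((-6)**2)**4 = 36**4 = 1679616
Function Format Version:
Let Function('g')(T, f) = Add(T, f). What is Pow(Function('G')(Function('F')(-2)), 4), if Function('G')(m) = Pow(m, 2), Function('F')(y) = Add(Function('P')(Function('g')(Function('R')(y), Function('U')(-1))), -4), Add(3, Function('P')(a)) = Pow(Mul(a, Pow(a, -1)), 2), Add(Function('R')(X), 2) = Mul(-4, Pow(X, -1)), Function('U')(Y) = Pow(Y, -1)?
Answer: 1679616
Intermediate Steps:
Function('R')(X) = Add(-2, Mul(-4, Pow(X, -1)))
Function('P')(a) = -2 (Function('P')(a) = Add(-3, Pow(Mul(a, Pow(a, -1)), 2)) = Add(-3, Pow(1, 2)) = Add(-3, 1) = -2)
Function('F')(y) = -6 (Function('F')(y) = Add(-2, -4) = -6)
Pow(Function('G')(Function('F')(-2)), 4) = Pow(Pow(-6, 2), 4) = Pow(36, 4) = 1679616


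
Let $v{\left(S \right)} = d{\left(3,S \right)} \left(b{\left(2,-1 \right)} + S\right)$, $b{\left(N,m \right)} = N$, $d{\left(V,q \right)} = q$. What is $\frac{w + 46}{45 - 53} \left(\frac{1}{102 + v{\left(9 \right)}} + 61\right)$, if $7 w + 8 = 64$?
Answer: $- \frac{55179}{134} \approx -411.78$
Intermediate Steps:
$w = 8$ ($w = - \frac{8}{7} + \frac{1}{7} \cdot 64 = - \frac{8}{7} + \frac{64}{7} = 8$)
$v{\left(S \right)} = S \left(2 + S\right)$
$\frac{w + 46}{45 - 53} \left(\frac{1}{102 + v{\left(9 \right)}} + 61\right) = \frac{8 + 46}{45 - 53} \left(\frac{1}{102 + 9 \left(2 + 9\right)} + 61\right) = \frac{54}{-8} \left(\frac{1}{102 + 9 \cdot 11} + 61\right) = 54 \left(- \frac{1}{8}\right) \left(\frac{1}{102 + 99} + 61\right) = - \frac{27 \left(\frac{1}{201} + 61\right)}{4} = \left(- \frac{27}{4}\right) \frac{12262}{201} = - \frac{55179}{134}$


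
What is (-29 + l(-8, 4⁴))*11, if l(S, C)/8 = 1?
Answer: -231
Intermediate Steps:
l(S, C) = 8 (l(S, C) = 8*1 = 8)
(-29 + l(-8, 4⁴))*11 = (-29 + 8)*11 = -21*11 = -231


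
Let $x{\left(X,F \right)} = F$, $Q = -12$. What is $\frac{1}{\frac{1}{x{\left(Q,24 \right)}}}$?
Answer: $24$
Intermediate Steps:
$\frac{1}{\frac{1}{x{\left(Q,24 \right)}}} = \frac{1}{\frac{1}{24}} = 24$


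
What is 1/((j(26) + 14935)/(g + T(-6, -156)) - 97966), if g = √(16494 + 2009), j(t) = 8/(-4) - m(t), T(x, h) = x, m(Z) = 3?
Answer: -904524271/88608125383196 - 7465*√18503/88608125383196 ≈ -1.0220e-5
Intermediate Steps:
j(t) = -5 (j(t) = 8/(-4) - 1*3 = 8*(-¼) - 3 = -2 - 3 = -5)
g = √18503 ≈ 136.03
1/((j(26) + 14935)/(g + T(-6, -156)) - 97966) = 1/((-5 + 14935)/(√18503 - 6) - 97966) = 1/(14930/(-6 + √18503) - 97966) = 1/(-97966 + 14930/(-6 + √18503))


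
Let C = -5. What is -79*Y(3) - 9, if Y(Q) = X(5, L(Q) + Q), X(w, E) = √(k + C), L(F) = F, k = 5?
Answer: -9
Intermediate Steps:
X(w, E) = 0 (X(w, E) = √(5 - 5) = √0 = 0)
Y(Q) = 0
-79*Y(3) - 9 = -79*0 - 9 = 0 - 9 = -9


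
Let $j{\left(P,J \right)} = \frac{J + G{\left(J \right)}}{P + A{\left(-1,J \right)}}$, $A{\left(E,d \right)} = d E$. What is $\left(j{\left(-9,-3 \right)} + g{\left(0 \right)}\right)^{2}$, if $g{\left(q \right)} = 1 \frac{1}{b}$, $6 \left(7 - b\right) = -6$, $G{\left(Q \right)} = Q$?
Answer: $\frac{81}{64} \approx 1.2656$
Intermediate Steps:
$b = 8$ ($b = 7 - -1 = 7 + 1 = 8$)
$A{\left(E,d \right)} = E d$
$j{\left(P,J \right)} = \frac{2 J}{P - J}$ ($j{\left(P,J \right)} = \frac{J + J}{P - J} = \frac{2 J}{P - J}$)
$g{\left(q \right)} = \frac{1}{8}$ ($g{\left(q \right)} = 1 \cdot \frac{1}{8} = \frac{1}{8}$)
$\left(j{\left(-9,-3 \right)} + g{\left(0 \right)}\right)^{2} = \left(\left(-2\right) \left(-3\right) \frac{1}{-3 - -9} + \frac{1}{8}\right)^{2} = \left(\left(-2\right) \left(-3\right) \frac{1}{-3 + 9} + \frac{1}{8}\right)^{2} = \left(\left(-2\right) \left(-3\right) \frac{1}{6} + \frac{1}{8}\right)^{2} = \left(1 + \frac{1}{8}\right)^{2} = \left(\frac{9}{8}\right)^{2} = \frac{81}{64}$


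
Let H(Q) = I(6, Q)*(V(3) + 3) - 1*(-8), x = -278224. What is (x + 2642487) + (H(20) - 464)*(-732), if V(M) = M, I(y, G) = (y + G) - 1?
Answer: 2588255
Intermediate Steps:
I(y, G) = -1 + G + y (I(y, G) = (G + y) - 1 = -1 + G + y)
H(Q) = 38 + 6*Q (H(Q) = (-1 + Q + 6)*(3 + 3) - 1*(-8) = (5 + Q)*6 + 8 = (30 + 6*Q) + 8 = 38 + 6*Q)
(x + 2642487) + (H(20) - 464)*(-732) = (-278224 + 2642487) + ((38 + 6*20) - 464)*(-732) = 2364263 + ((38 + 120) - 464)*(-732) = 2364263 + (158 - 464)*(-732) = 2364263 - 306*(-732) = 2364263 + 223992 = 2588255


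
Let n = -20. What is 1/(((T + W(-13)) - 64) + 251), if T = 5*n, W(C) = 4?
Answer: 1/91 ≈ 0.010989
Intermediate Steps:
T = -100 (T = 5*(-20) = -100)
1/(((T + W(-13)) - 64) + 251) = 1/(((-100 + 4) - 64) + 251) = 1/((-96 - 64) + 251) = 1/(-160 + 251) = 1/91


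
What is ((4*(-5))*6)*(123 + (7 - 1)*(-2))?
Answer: -13320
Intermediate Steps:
((4*(-5))*6)*(123 + (7 - 1)*(-2)) = (-20*6)*(123 + 6*(-2)) = -120*(123 - 12) = -120*111 = -13320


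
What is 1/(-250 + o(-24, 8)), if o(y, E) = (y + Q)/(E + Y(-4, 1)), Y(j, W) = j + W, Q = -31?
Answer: -1/261 ≈ -0.0038314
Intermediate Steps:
Y(j, W) = W + j
o(y, E) = (-31 + y)/(-3 + E) (o(y, E) = (y - 31)/(E + (1 - 4)) = (-31 + y)/(E - 3) = (-31 + y)/(-3 + E))
1/(-250 + o(-24, 8)) = 1/(-250 + (-31 - 24)/(-3 + 8)) = 1/(-250 - 55/5) = 1/(-250 + (1/5)*(-55)) = 1/(-250 - 11) = 1/(-261) = -1/261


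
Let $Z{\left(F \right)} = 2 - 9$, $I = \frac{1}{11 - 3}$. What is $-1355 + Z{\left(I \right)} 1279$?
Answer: $-10308$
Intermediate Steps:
$I = \frac{1}{8} \approx 0.125$
$Z{\left(F \right)} = -7$ ($Z{\left(F \right)} = 2 - 9 = -7$)
$-1355 + Z{\left(I \right)} 1279 = -1355 - 8953 = -10308$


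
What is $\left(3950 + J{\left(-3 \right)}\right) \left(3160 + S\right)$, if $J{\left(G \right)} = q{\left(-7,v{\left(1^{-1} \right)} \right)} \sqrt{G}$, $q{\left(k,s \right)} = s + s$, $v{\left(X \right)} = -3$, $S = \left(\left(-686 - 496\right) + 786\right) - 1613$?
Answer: $4546450 - 6906 i \sqrt{3} \approx 4.5464 \cdot 10^{6} - 11962.0 i$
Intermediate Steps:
$S = -2009$ ($S = \left(-1182 + 786\right) - 1613 = -396 - 1613 = -2009$)
$q{\left(k,s \right)} = 2 s$
$J{\left(G \right)} = - 6 \sqrt{G}$ ($J{\left(G \right)} = 2 \left(-3\right) \sqrt{G} = - 6 \sqrt{G}$)
$\left(3950 + J{\left(-3 \right)}\right) \left(3160 + S\right) = \left(3950 - 6 \sqrt{-3}\right) \left(3160 - 2009\right) = \left(3950 - 6 i \sqrt{3}\right) 1151 = 4546450 - 6906 i \sqrt{3}$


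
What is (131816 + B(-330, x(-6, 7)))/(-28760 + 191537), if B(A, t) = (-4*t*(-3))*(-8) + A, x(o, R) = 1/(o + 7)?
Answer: 131390/162777 ≈ 0.80718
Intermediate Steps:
x(o, R) = 1/(7 + o)
B(A, t) = A - 96*t (B(A, t) = (12*t)*(-8) + A = -96*t + A = A - 96*t)
(131816 + B(-330, x(-6, 7)))/(-28760 + 191537) = (131816 + (-330 - 96/(7 - 6)))/(-28760 + 191537) = (131816 + (-330 - 96/1))/162777 = (131816 + (-330 - 96*1))*(1/162777) = (131816 + (-330 - 96))*(1/162777) = (131816 - 426)*(1/162777) = 131390*(1/162777) = 131390/162777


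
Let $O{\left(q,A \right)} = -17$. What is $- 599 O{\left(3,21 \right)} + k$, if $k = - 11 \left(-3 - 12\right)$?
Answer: $10348$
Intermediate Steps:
$k = 165$ ($k = \left(-11\right) \left(-15\right) = 165$)
$- 599 O{\left(3,21 \right)} + k = \left(-599\right) \left(-17\right) + 165 = 10183 + 165 = 10348$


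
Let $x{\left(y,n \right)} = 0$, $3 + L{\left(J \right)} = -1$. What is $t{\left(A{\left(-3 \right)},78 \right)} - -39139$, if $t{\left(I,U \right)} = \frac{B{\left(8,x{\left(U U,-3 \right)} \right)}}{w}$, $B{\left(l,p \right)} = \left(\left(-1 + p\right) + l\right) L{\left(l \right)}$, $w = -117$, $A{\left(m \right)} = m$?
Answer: $\frac{4579291}{117} \approx 39139.0$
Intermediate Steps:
$L{\left(J \right)} = -4$ ($L{\left(J \right)} = -3 - 1 = -4$)
$B{\left(l,p \right)} = 4 - 4 l - 4 p$ ($B{\left(l,p \right)} = \left(\left(-1 + p\right) + l\right) \left(-4\right) = \left(-1 + l + p\right) \left(-4\right) = 4 - 4 l - 4 p$)
$t{\left(I,U \right)} = \frac{28}{117}$ ($t{\left(I,U \right)} = \frac{4 - 32 - 0}{-117} = \left(4 - 32 + 0\right) \left(- \frac{1}{117}\right) = \left(-28\right) \left(- \frac{1}{117}\right) = \frac{28}{117}$)
$t{\left(A{\left(-3 \right)},78 \right)} - -39139 = \frac{28}{117} - -39139 = \frac{28}{117} + 39139 = \frac{4579291}{117}$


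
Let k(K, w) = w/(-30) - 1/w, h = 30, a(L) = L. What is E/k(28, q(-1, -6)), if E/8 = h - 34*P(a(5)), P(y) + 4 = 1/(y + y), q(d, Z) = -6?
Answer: 39024/11 ≈ 3547.6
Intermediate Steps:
k(K, w) = -1/w - w/30 (k(K, w) = w*(-1/30) - 1/w = -w/30 - 1/w = -1/w - w/30)
P(y) = -4 + 1/(2*y) (P(y) = -4 + 1/(y + y) = -4 + 1/(2*y))
E = 6504/5 (E = 8*(30 - 34*(-4 + (½)/5)) = 8*(30 - 34*(-4 + (½)*(⅕))) = 8*(30 - 34*(-4 + ⅒)) = 8*(30 - 34*(-39/10)) = 8*(30 + 663/5) = 8*(813/5) = 6504/5 ≈ 1300.8)
E/k(28, q(-1, -6)) = 6504/(5*(-1/(-6) - 1/30*(-6))) = 6504/(5*(-1*(-⅙) + ⅕)) = 6504/(5*(⅙ + ⅕)) = 6504/(5*(11/30)) = (6504/5)*(30/11) = 39024/11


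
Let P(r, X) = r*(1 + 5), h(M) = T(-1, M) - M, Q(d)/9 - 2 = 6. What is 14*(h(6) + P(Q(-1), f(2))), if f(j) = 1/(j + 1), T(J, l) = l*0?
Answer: 5964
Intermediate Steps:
T(J, l) = 0
f(j) = 1/(1 + j)
Q(d) = 72 (Q(d) = 18 + 9*6 = 18 + 54 = 72)
h(M) = -M (h(M) = 0 - M = -M)
P(r, X) = 6*r (P(r, X) = r*6 = 6*r)
14*(h(6) + P(Q(-1), f(2))) = 14*(-1*6 + 6*72) = 14*(-6 + 432) = 14*426 = 5964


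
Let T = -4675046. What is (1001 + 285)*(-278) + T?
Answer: -5032554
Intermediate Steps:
(1001 + 285)*(-278) + T = (1001 + 285)*(-278) - 4675046 = 1286*(-278) - 4675046 = -357508 - 4675046 = -5032554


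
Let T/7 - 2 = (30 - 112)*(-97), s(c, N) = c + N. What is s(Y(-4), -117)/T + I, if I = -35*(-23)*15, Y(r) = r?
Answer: 672480779/55692 ≈ 12075.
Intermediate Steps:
s(c, N) = N + c
I = 12075 (I = 805*15 = 12075)
T = 55692 (T = 14 + 7*((30 - 112)*(-97)) = 14 + 7*(-82*(-97)) = 14 + 7*7954 = 14 + 55678 = 55692)
s(Y(-4), -117)/T + I = (-117 - 4)/55692 + 12075 = -121*1/55692 + 12075 = -121/55692 + 12075 = 672480779/55692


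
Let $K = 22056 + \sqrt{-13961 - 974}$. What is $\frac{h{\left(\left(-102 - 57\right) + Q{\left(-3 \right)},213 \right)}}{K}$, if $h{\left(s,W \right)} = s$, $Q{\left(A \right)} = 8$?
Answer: $- \frac{3330456}{486482071} + \frac{151 i \sqrt{14935}}{486482071} \approx -0.006846 + 3.7933 \cdot 10^{-5} i$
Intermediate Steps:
$K = 22056 + i \sqrt{14935}$ ($K = 22056 + \sqrt{-14935} = 22056 + i \sqrt{14935} \approx 22056.0 + 122.21 i$)
$\frac{h{\left(\left(-102 - 57\right) + Q{\left(-3 \right)},213 \right)}}{K} = \frac{\left(-102 - 57\right) + 8}{22056 + i \sqrt{14935}} = \frac{-159 + 8}{22056 + i \sqrt{14935}} = - \frac{151}{22056 + i \sqrt{14935}}$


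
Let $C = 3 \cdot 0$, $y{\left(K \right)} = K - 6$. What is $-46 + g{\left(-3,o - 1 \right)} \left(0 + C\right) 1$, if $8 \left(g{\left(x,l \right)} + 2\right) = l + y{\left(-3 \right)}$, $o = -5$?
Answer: $-46$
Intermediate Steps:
$y{\left(K \right)} = -6 + K$ ($y{\left(K \right)} = K - 6 = -6 + K$)
$C = 0$
$g{\left(x,l \right)} = - \frac{25}{8} + \frac{l}{8}$ ($g{\left(x,l \right)} = -2 + \frac{l - 9}{8} = -2 + \frac{-9 + l}{8} = -2 + \left(- \frac{9}{8} + \frac{l}{8}\right) = - \frac{25}{8} + \frac{l}{8}$)
$-46 + g{\left(-3,o - 1 \right)} \left(0 + C\right) 1 = -46 + \left(- \frac{25}{8} + \frac{-5 - 1}{8}\right) \left(0 + 0\right) 1 = -46 + \left(- \frac{25}{8} + \frac{-5 - 1}{8}\right) 0 \cdot 1 = -46 + \left(- \frac{25}{8} + \frac{1}{8} \left(-6\right)\right) 0 \cdot 1 = -46 + \left(- \frac{25}{8} - \frac{3}{4}\right) 0 \cdot 1 = -46 + \left(- \frac{31}{8}\right) 0 \cdot 1 = -46 + 0 \cdot 1 = -46 + 0 = -46$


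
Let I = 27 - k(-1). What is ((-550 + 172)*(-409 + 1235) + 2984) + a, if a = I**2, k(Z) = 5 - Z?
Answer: -308803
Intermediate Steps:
I = 21 (I = 27 - (5 - 1*(-1)) = 27 - (5 + 1) = 27 - 1*6 = 27 - 6 = 21)
a = 441 (a = 21**2 = 441)
((-550 + 172)*(-409 + 1235) + 2984) + a = ((-550 + 172)*(-409 + 1235) + 2984) + 441 = (-378*826 + 2984) + 441 = (-312228 + 2984) + 441 = -309244 + 441 = -308803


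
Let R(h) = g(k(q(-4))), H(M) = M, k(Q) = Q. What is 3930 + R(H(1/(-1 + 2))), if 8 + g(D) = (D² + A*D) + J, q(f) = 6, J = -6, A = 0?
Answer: 3952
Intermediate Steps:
g(D) = -14 + D² (g(D) = -8 + ((D² + 0*D) - 6) = -8 + ((D² + 0) - 6) = -8 + (D² - 6) = -8 + (-6 + D²) = -14 + D²)
R(h) = 22 (R(h) = -14 + 6² = -14 + 36 = 22)
3930 + R(H(1/(-1 + 2))) = 3930 + 22 = 3952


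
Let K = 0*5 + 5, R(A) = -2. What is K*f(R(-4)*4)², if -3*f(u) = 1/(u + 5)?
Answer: 5/81 ≈ 0.061728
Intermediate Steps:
K = 5 (K = 0 + 5 = 5)
f(u) = -1/(3*(5 + u)) (f(u) = -1/(3*(u + 5)) = -1/(3*(5 + u)))
K*f(R(-4)*4)² = 5*(-1/(15 + 3*(-2*4)))² = 5*(-1/(15 + 3*(-8)))² = 5*(-1/(15 - 24))² = 5*(-1/(-9))² = 5*(-1*(-⅑))² = 5*(⅑)² = 5*(1/81) = 5/81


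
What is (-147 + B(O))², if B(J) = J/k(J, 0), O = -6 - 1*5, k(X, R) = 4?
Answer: 358801/16 ≈ 22425.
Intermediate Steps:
O = -11 (O = -6 - 5 = -11)
B(J) = J/4
(-147 + B(O))² = (-147 + (¼)*(-11))² = (-147 - 11/4)² = (-599/4)² = 358801/16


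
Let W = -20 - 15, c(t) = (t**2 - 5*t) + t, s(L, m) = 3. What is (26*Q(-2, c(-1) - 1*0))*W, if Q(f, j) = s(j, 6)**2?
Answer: -8190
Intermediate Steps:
c(t) = t**2 - 4*t
W = -35
Q(f, j) = 9 (Q(f, j) = 3**2 = 9)
(26*Q(-2, c(-1) - 1*0))*W = (26*9)*(-35) = 234*(-35) = -8190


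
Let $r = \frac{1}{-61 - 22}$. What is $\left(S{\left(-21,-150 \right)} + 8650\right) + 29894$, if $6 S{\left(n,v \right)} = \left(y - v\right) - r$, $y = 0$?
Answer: $\frac{19207363}{498} \approx 38569.0$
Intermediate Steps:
$r = - \frac{1}{83}$ ($r = \frac{1}{-61 - 22} = \frac{1}{-83} = - \frac{1}{83} \approx -0.012048$)
$S{\left(n,v \right)} = \frac{1}{498} - \frac{v}{6}$ ($S{\left(n,v \right)} = \frac{\left(0 - v\right) - - \frac{1}{83}}{6} = \frac{- v + \frac{1}{83}}{6} = \frac{\frac{1}{83} - v}{6} = \frac{1}{498} - \frac{v}{6}$)
$\left(S{\left(-21,-150 \right)} + 8650\right) + 29894 = \left(\left(\frac{1}{498} - -25\right) + 8650\right) + 29894 = \left(\left(\frac{1}{498} + 25\right) + 8650\right) + 29894 = \left(\frac{12451}{498} + 8650\right) + 29894 = \frac{4320151}{498} + 29894 = \frac{19207363}{498}$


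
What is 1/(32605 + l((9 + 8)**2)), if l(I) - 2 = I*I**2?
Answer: 1/24170176 ≈ 4.1373e-8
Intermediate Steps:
l(I) = 2 + I**3 (l(I) = 2 + I*I**2 = 2 + I**3)
1/(32605 + l((9 + 8)**2)) = 1/(32605 + (2 + ((9 + 8)**2)**3)) = 1/(32605 + (2 + (17**2)**3)) = 1/(32605 + (2 + 289**3)) = 1/(32605 + (2 + 24137569)) = 1/(32605 + 24137571) = 1/24170176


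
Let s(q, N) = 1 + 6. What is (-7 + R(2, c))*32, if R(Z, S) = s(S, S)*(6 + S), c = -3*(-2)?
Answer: 2464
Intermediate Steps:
s(q, N) = 7
c = 6
R(Z, S) = 42 + 7*S (R(Z, S) = 7*(6 + S) = 42 + 7*S)
(-7 + R(2, c))*32 = (-7 + (42 + 7*6))*32 = (-7 + (42 + 42))*32 = (-7 + 84)*32 = 77*32 = 2464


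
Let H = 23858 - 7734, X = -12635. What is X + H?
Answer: 3489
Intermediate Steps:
H = 16124
X + H = -12635 + 16124 = 3489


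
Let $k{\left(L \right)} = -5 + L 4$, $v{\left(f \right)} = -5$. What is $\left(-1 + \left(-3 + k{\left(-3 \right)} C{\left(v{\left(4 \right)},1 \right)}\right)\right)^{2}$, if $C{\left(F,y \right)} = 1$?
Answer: $441$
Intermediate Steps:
$k{\left(L \right)} = -5 + 4 L$
$\left(-1 + \left(-3 + k{\left(-3 \right)} C{\left(v{\left(4 \right)},1 \right)}\right)\right)^{2} = \left(-1 + \left(-3 + \left(-5 + 4 \left(-3\right)\right) 1\right)\right)^{2} = \left(-1 + \left(-3 + \left(-5 - 12\right) 1\right)\right)^{2} = \left(-1 - 20\right)^{2} = \left(-21\right)^{2} = 441$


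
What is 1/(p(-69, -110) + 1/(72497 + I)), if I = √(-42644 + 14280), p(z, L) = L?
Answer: (-2*√7091 + 72497*I)/(-7974669*I + 220*√7091) ≈ -0.0090909 + 2.6432e-12*I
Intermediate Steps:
I = 2*I*√7091 (I = √(-28364) = 2*I*√7091 ≈ 168.42*I)
1/(p(-69, -110) + 1/(72497 + I)) = 1/(-110 + 1/(72497 + 2*I*√7091))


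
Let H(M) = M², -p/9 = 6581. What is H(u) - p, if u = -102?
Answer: 69633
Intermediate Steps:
p = -59229 (p = -9*6581 = -59229)
H(u) - p = (-102)² - 1*(-59229) = 10404 + 59229 = 69633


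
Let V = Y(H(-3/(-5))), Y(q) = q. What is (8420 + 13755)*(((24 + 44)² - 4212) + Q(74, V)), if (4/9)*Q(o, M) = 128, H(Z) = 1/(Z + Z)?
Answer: 15522500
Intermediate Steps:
H(Z) = 1/(2*Z)
V = ⅚ (V = 1/(2*((-3/(-5)))) = 1/(2*((-3*(-⅕)))) = 1/(2*(⅗)) = (½)*(5/3) = ⅚ ≈ 0.83333)
Q(o, M) = 288 (Q(o, M) = (9/4)*128 = 288)
(8420 + 13755)*(((24 + 44)² - 4212) + Q(74, V)) = (8420 + 13755)*(((24 + 44)² - 4212) + 288) = 22175*((68² - 4212) + 288) = 22175*((4624 - 4212) + 288) = 22175*(412 + 288) = 22175*700 = 15522500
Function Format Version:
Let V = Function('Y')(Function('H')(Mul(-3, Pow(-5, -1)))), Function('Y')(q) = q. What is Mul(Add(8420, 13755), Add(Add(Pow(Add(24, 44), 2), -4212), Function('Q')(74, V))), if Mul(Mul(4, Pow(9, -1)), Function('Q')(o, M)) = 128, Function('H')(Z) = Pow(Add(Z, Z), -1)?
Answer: 15522500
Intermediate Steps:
Function('H')(Z) = Mul(Rational(1, 2), Pow(Z, -1)) (Function('H')(Z) = Pow(Mul(2, Z), -1) = Mul(Rational(1, 2), Pow(Z, -1)))
V = Rational(5, 6) (V = Mul(Rational(1, 2), Pow(Mul(-3, Pow(-5, -1)), -1)) = Mul(Rational(1, 2), Pow(Mul(-3, Rational(-1, 5)), -1)) = Mul(Rational(1, 2), Pow(Rational(3, 5), -1)) = Mul(Rational(1, 2), Rational(5, 3)) = Rational(5, 6) ≈ 0.83333)
Function('Q')(o, M) = 288 (Function('Q')(o, M) = Mul(Rational(9, 4), 128) = 288)
Mul(Add(8420, 13755), Add(Add(Pow(Add(24, 44), 2), -4212), Function('Q')(74, V))) = Mul(Add(8420, 13755), Add(Add(Pow(Add(24, 44), 2), -4212), 288)) = Mul(22175, Add(Add(Pow(68, 2), -4212), 288)) = Mul(22175, Add(Add(4624, -4212), 288)) = Mul(22175, Add(412, 288)) = Mul(22175, 700) = 15522500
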